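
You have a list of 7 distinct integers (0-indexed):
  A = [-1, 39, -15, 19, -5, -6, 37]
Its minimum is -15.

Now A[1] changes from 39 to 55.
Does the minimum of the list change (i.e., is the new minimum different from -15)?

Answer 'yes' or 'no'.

Answer: no

Derivation:
Old min = -15
Change: A[1] 39 -> 55
Changed element was NOT the min; min changes only if 55 < -15.
New min = -15; changed? no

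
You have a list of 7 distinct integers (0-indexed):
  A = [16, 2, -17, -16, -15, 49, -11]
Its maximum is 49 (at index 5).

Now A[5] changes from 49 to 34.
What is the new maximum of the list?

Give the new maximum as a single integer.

Old max = 49 (at index 5)
Change: A[5] 49 -> 34
Changed element WAS the max -> may need rescan.
  Max of remaining elements: 16
  New max = max(34, 16) = 34

Answer: 34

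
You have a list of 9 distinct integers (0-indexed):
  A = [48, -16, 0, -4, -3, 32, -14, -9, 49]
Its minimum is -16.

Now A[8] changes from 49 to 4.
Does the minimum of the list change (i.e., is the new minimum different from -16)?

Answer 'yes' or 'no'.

Answer: no

Derivation:
Old min = -16
Change: A[8] 49 -> 4
Changed element was NOT the min; min changes only if 4 < -16.
New min = -16; changed? no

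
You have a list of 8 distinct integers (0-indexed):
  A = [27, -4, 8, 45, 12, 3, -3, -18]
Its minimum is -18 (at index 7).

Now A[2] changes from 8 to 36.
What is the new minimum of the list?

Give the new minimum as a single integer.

Old min = -18 (at index 7)
Change: A[2] 8 -> 36
Changed element was NOT the old min.
  New min = min(old_min, new_val) = min(-18, 36) = -18

Answer: -18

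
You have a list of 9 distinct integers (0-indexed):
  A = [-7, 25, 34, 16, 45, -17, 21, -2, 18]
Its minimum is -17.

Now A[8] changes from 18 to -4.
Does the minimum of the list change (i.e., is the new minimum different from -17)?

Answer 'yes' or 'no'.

Answer: no

Derivation:
Old min = -17
Change: A[8] 18 -> -4
Changed element was NOT the min; min changes only if -4 < -17.
New min = -17; changed? no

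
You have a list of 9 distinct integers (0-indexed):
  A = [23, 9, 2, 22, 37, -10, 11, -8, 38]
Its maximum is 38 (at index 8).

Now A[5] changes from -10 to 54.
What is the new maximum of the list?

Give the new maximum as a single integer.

Old max = 38 (at index 8)
Change: A[5] -10 -> 54
Changed element was NOT the old max.
  New max = max(old_max, new_val) = max(38, 54) = 54

Answer: 54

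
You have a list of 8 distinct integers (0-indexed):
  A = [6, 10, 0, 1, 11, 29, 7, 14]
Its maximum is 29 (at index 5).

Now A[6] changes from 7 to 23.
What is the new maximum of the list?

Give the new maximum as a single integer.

Answer: 29

Derivation:
Old max = 29 (at index 5)
Change: A[6] 7 -> 23
Changed element was NOT the old max.
  New max = max(old_max, new_val) = max(29, 23) = 29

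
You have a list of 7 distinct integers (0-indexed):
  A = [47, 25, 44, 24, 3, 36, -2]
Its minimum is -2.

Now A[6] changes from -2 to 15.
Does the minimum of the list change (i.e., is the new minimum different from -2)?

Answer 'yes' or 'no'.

Answer: yes

Derivation:
Old min = -2
Change: A[6] -2 -> 15
Changed element was the min; new min must be rechecked.
New min = 3; changed? yes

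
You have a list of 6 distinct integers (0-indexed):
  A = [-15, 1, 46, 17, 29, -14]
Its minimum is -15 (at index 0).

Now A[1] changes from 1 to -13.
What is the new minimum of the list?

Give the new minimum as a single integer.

Answer: -15

Derivation:
Old min = -15 (at index 0)
Change: A[1] 1 -> -13
Changed element was NOT the old min.
  New min = min(old_min, new_val) = min(-15, -13) = -15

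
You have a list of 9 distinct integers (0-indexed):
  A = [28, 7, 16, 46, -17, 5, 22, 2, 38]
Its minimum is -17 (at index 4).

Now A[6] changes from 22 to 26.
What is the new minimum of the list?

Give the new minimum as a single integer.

Old min = -17 (at index 4)
Change: A[6] 22 -> 26
Changed element was NOT the old min.
  New min = min(old_min, new_val) = min(-17, 26) = -17

Answer: -17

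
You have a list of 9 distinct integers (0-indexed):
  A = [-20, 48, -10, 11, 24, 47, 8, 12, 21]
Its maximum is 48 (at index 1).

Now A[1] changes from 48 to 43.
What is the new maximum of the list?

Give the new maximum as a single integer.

Answer: 47

Derivation:
Old max = 48 (at index 1)
Change: A[1] 48 -> 43
Changed element WAS the max -> may need rescan.
  Max of remaining elements: 47
  New max = max(43, 47) = 47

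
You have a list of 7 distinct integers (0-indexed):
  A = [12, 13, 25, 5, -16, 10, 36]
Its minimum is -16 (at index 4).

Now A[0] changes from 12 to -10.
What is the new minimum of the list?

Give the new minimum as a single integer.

Old min = -16 (at index 4)
Change: A[0] 12 -> -10
Changed element was NOT the old min.
  New min = min(old_min, new_val) = min(-16, -10) = -16

Answer: -16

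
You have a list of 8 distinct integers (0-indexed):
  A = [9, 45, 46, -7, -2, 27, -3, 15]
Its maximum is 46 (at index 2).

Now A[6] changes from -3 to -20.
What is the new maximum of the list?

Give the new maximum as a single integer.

Old max = 46 (at index 2)
Change: A[6] -3 -> -20
Changed element was NOT the old max.
  New max = max(old_max, new_val) = max(46, -20) = 46

Answer: 46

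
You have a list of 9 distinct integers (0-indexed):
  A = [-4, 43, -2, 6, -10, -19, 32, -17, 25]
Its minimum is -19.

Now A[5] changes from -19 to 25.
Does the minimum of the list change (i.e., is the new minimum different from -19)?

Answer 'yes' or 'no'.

Old min = -19
Change: A[5] -19 -> 25
Changed element was the min; new min must be rechecked.
New min = -17; changed? yes

Answer: yes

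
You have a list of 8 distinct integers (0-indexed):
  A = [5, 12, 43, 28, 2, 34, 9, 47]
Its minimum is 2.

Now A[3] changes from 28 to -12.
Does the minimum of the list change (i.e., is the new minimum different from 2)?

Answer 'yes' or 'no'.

Answer: yes

Derivation:
Old min = 2
Change: A[3] 28 -> -12
Changed element was NOT the min; min changes only if -12 < 2.
New min = -12; changed? yes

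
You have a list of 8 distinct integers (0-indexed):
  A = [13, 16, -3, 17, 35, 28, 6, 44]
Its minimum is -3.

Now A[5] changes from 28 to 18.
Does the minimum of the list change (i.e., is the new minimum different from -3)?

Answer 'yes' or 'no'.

Answer: no

Derivation:
Old min = -3
Change: A[5] 28 -> 18
Changed element was NOT the min; min changes only if 18 < -3.
New min = -3; changed? no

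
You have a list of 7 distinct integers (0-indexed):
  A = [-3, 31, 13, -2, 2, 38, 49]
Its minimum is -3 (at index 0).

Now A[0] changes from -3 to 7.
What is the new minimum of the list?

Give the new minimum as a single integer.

Old min = -3 (at index 0)
Change: A[0] -3 -> 7
Changed element WAS the min. Need to check: is 7 still <= all others?
  Min of remaining elements: -2
  New min = min(7, -2) = -2

Answer: -2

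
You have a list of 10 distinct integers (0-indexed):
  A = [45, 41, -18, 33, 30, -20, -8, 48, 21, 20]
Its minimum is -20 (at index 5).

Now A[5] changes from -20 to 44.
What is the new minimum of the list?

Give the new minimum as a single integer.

Old min = -20 (at index 5)
Change: A[5] -20 -> 44
Changed element WAS the min. Need to check: is 44 still <= all others?
  Min of remaining elements: -18
  New min = min(44, -18) = -18

Answer: -18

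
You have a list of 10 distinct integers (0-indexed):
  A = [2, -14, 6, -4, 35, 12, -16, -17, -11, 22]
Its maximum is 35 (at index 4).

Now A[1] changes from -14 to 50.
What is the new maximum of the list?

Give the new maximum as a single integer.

Old max = 35 (at index 4)
Change: A[1] -14 -> 50
Changed element was NOT the old max.
  New max = max(old_max, new_val) = max(35, 50) = 50

Answer: 50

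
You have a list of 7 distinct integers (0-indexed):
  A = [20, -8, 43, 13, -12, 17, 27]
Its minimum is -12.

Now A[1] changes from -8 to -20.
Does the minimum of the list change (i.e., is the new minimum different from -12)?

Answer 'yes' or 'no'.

Answer: yes

Derivation:
Old min = -12
Change: A[1] -8 -> -20
Changed element was NOT the min; min changes only if -20 < -12.
New min = -20; changed? yes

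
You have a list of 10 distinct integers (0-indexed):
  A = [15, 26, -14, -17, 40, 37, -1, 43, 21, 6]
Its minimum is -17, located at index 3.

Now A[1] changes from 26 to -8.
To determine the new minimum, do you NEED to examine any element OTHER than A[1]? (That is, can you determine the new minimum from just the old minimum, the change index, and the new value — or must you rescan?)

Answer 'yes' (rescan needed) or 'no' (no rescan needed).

Old min = -17 at index 3
Change at index 1: 26 -> -8
Index 1 was NOT the min. New min = min(-17, -8). No rescan of other elements needed.
Needs rescan: no

Answer: no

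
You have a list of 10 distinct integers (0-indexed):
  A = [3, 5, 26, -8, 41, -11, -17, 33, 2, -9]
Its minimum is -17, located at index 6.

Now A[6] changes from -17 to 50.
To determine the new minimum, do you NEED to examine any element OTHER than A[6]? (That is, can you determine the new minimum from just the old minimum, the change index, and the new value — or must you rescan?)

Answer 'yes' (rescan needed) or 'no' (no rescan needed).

Answer: yes

Derivation:
Old min = -17 at index 6
Change at index 6: -17 -> 50
Index 6 WAS the min and new value 50 > old min -17. Must rescan other elements to find the new min.
Needs rescan: yes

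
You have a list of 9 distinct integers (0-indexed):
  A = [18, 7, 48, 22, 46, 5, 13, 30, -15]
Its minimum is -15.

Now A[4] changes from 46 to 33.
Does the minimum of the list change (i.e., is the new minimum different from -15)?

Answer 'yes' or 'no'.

Answer: no

Derivation:
Old min = -15
Change: A[4] 46 -> 33
Changed element was NOT the min; min changes only if 33 < -15.
New min = -15; changed? no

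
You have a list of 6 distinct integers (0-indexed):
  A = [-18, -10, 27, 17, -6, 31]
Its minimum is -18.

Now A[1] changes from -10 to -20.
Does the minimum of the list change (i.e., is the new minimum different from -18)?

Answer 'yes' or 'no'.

Answer: yes

Derivation:
Old min = -18
Change: A[1] -10 -> -20
Changed element was NOT the min; min changes only if -20 < -18.
New min = -20; changed? yes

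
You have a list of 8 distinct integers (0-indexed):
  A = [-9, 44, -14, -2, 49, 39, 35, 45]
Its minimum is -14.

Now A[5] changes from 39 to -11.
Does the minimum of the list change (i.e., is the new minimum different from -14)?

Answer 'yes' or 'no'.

Answer: no

Derivation:
Old min = -14
Change: A[5] 39 -> -11
Changed element was NOT the min; min changes only if -11 < -14.
New min = -14; changed? no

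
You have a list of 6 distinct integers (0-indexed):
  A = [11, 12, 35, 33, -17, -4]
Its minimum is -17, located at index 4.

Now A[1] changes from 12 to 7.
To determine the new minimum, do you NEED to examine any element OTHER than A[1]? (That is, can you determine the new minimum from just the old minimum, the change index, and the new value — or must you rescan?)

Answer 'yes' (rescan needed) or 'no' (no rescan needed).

Answer: no

Derivation:
Old min = -17 at index 4
Change at index 1: 12 -> 7
Index 1 was NOT the min. New min = min(-17, 7). No rescan of other elements needed.
Needs rescan: no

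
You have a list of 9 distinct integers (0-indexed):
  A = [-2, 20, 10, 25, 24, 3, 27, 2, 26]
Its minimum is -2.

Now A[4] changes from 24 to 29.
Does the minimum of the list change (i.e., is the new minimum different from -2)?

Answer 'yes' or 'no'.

Old min = -2
Change: A[4] 24 -> 29
Changed element was NOT the min; min changes only if 29 < -2.
New min = -2; changed? no

Answer: no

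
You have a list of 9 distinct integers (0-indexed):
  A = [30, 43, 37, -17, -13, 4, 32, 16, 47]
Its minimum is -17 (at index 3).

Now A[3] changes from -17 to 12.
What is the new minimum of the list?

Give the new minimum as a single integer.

Old min = -17 (at index 3)
Change: A[3] -17 -> 12
Changed element WAS the min. Need to check: is 12 still <= all others?
  Min of remaining elements: -13
  New min = min(12, -13) = -13

Answer: -13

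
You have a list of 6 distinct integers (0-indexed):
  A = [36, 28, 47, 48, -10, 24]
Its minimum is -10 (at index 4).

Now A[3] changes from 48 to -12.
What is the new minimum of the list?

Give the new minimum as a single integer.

Old min = -10 (at index 4)
Change: A[3] 48 -> -12
Changed element was NOT the old min.
  New min = min(old_min, new_val) = min(-10, -12) = -12

Answer: -12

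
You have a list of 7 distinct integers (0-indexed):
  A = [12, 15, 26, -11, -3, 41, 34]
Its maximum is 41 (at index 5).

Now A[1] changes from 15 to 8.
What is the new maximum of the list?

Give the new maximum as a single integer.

Answer: 41

Derivation:
Old max = 41 (at index 5)
Change: A[1] 15 -> 8
Changed element was NOT the old max.
  New max = max(old_max, new_val) = max(41, 8) = 41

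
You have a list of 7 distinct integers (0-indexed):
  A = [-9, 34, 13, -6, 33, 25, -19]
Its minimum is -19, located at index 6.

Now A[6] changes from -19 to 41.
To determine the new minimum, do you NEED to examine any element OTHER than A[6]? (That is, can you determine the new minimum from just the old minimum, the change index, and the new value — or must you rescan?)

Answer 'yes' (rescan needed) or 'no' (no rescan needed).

Answer: yes

Derivation:
Old min = -19 at index 6
Change at index 6: -19 -> 41
Index 6 WAS the min and new value 41 > old min -19. Must rescan other elements to find the new min.
Needs rescan: yes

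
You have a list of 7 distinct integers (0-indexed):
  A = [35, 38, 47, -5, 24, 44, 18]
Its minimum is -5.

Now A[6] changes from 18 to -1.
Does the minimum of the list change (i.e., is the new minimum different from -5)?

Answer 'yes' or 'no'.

Answer: no

Derivation:
Old min = -5
Change: A[6] 18 -> -1
Changed element was NOT the min; min changes only if -1 < -5.
New min = -5; changed? no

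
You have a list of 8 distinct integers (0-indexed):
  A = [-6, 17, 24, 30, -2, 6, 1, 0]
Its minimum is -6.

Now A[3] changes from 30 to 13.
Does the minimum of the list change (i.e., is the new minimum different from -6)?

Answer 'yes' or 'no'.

Old min = -6
Change: A[3] 30 -> 13
Changed element was NOT the min; min changes only if 13 < -6.
New min = -6; changed? no

Answer: no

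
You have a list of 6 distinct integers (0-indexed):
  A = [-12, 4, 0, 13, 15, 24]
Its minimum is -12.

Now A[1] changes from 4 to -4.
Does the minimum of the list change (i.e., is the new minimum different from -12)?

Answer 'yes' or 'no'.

Answer: no

Derivation:
Old min = -12
Change: A[1] 4 -> -4
Changed element was NOT the min; min changes only if -4 < -12.
New min = -12; changed? no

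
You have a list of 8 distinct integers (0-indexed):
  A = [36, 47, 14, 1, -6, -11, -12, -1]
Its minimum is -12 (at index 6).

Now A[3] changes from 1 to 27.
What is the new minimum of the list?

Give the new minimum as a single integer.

Answer: -12

Derivation:
Old min = -12 (at index 6)
Change: A[3] 1 -> 27
Changed element was NOT the old min.
  New min = min(old_min, new_val) = min(-12, 27) = -12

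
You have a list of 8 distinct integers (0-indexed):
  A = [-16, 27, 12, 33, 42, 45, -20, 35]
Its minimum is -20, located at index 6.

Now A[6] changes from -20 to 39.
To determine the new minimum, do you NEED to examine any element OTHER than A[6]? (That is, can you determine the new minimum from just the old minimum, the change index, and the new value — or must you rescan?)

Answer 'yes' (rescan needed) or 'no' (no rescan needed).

Old min = -20 at index 6
Change at index 6: -20 -> 39
Index 6 WAS the min and new value 39 > old min -20. Must rescan other elements to find the new min.
Needs rescan: yes

Answer: yes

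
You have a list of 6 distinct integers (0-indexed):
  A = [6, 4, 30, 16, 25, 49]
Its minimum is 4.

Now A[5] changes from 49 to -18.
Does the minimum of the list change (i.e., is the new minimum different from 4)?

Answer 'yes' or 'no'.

Old min = 4
Change: A[5] 49 -> -18
Changed element was NOT the min; min changes only if -18 < 4.
New min = -18; changed? yes

Answer: yes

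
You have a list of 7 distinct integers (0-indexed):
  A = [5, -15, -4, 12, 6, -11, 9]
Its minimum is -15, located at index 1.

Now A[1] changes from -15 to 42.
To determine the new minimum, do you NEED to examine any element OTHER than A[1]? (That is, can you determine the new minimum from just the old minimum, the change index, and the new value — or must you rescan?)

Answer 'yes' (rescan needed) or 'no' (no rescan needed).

Answer: yes

Derivation:
Old min = -15 at index 1
Change at index 1: -15 -> 42
Index 1 WAS the min and new value 42 > old min -15. Must rescan other elements to find the new min.
Needs rescan: yes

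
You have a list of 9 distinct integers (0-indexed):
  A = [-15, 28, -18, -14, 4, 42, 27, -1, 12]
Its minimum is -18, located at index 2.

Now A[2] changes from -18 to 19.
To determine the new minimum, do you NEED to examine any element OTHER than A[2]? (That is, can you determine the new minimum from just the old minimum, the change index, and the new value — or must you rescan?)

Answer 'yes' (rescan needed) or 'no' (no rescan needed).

Old min = -18 at index 2
Change at index 2: -18 -> 19
Index 2 WAS the min and new value 19 > old min -18. Must rescan other elements to find the new min.
Needs rescan: yes

Answer: yes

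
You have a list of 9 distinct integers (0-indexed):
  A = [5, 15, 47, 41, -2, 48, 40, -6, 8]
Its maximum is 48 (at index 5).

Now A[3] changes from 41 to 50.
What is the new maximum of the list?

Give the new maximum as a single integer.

Old max = 48 (at index 5)
Change: A[3] 41 -> 50
Changed element was NOT the old max.
  New max = max(old_max, new_val) = max(48, 50) = 50

Answer: 50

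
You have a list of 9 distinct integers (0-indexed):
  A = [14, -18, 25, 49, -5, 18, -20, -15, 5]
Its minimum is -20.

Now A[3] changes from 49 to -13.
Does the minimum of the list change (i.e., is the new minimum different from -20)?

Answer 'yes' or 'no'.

Old min = -20
Change: A[3] 49 -> -13
Changed element was NOT the min; min changes only if -13 < -20.
New min = -20; changed? no

Answer: no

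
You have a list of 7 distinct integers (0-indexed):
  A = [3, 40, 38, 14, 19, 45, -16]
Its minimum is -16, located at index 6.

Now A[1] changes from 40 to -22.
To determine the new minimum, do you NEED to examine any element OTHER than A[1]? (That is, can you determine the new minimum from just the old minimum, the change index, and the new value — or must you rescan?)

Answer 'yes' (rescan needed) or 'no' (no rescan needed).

Answer: no

Derivation:
Old min = -16 at index 6
Change at index 1: 40 -> -22
Index 1 was NOT the min. New min = min(-16, -22). No rescan of other elements needed.
Needs rescan: no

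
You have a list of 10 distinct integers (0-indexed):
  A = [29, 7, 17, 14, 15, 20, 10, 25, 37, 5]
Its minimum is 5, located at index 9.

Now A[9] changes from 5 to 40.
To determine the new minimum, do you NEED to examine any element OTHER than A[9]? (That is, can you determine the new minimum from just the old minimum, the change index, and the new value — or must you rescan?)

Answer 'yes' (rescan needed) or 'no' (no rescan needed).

Answer: yes

Derivation:
Old min = 5 at index 9
Change at index 9: 5 -> 40
Index 9 WAS the min and new value 40 > old min 5. Must rescan other elements to find the new min.
Needs rescan: yes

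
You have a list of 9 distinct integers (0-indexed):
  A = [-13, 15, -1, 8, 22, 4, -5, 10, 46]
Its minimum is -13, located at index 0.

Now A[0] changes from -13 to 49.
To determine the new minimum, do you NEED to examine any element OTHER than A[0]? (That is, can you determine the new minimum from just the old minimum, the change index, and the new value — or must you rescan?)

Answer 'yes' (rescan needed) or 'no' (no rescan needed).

Answer: yes

Derivation:
Old min = -13 at index 0
Change at index 0: -13 -> 49
Index 0 WAS the min and new value 49 > old min -13. Must rescan other elements to find the new min.
Needs rescan: yes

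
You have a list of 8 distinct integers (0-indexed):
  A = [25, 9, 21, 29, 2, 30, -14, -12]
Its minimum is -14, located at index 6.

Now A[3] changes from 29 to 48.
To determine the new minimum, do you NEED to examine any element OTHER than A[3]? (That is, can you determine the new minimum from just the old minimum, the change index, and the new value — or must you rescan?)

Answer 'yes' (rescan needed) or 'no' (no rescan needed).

Old min = -14 at index 6
Change at index 3: 29 -> 48
Index 3 was NOT the min. New min = min(-14, 48). No rescan of other elements needed.
Needs rescan: no

Answer: no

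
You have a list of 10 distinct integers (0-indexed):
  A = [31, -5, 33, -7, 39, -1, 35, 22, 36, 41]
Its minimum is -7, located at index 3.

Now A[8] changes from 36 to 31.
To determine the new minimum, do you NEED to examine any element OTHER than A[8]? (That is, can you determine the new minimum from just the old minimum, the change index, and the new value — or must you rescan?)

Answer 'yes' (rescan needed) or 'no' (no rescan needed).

Old min = -7 at index 3
Change at index 8: 36 -> 31
Index 8 was NOT the min. New min = min(-7, 31). No rescan of other elements needed.
Needs rescan: no

Answer: no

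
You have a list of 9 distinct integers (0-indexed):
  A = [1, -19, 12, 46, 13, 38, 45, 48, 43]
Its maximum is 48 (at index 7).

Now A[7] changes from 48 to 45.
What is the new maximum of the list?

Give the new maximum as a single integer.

Answer: 46

Derivation:
Old max = 48 (at index 7)
Change: A[7] 48 -> 45
Changed element WAS the max -> may need rescan.
  Max of remaining elements: 46
  New max = max(45, 46) = 46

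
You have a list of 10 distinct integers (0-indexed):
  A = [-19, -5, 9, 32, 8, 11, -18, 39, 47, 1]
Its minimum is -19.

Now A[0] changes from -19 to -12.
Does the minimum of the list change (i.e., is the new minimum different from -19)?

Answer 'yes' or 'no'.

Answer: yes

Derivation:
Old min = -19
Change: A[0] -19 -> -12
Changed element was the min; new min must be rechecked.
New min = -18; changed? yes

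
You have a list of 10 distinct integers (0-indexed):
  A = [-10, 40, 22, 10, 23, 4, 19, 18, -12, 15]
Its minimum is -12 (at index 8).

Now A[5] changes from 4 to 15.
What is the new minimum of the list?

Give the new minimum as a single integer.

Old min = -12 (at index 8)
Change: A[5] 4 -> 15
Changed element was NOT the old min.
  New min = min(old_min, new_val) = min(-12, 15) = -12

Answer: -12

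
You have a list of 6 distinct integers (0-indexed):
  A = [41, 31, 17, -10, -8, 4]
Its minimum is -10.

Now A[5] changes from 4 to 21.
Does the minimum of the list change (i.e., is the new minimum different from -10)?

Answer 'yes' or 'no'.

Old min = -10
Change: A[5] 4 -> 21
Changed element was NOT the min; min changes only if 21 < -10.
New min = -10; changed? no

Answer: no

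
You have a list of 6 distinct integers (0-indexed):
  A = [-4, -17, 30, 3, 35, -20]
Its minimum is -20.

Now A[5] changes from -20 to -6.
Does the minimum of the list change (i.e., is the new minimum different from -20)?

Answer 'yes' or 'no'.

Answer: yes

Derivation:
Old min = -20
Change: A[5] -20 -> -6
Changed element was the min; new min must be rechecked.
New min = -17; changed? yes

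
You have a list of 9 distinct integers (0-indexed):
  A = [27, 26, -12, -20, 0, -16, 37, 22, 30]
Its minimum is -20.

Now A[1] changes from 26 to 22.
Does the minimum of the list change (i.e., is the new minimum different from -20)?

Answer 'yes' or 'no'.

Old min = -20
Change: A[1] 26 -> 22
Changed element was NOT the min; min changes only if 22 < -20.
New min = -20; changed? no

Answer: no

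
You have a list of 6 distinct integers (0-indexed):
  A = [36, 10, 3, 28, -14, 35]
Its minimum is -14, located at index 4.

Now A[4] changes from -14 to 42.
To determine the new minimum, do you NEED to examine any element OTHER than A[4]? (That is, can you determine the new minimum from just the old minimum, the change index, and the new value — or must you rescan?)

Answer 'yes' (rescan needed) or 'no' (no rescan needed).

Old min = -14 at index 4
Change at index 4: -14 -> 42
Index 4 WAS the min and new value 42 > old min -14. Must rescan other elements to find the new min.
Needs rescan: yes

Answer: yes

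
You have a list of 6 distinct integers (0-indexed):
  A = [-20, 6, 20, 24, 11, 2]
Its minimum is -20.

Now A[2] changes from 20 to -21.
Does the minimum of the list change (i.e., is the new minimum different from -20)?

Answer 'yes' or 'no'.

Old min = -20
Change: A[2] 20 -> -21
Changed element was NOT the min; min changes only if -21 < -20.
New min = -21; changed? yes

Answer: yes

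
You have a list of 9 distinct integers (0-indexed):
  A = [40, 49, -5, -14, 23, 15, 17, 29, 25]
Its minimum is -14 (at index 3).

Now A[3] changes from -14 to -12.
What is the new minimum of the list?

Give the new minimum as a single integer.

Answer: -12

Derivation:
Old min = -14 (at index 3)
Change: A[3] -14 -> -12
Changed element WAS the min. Need to check: is -12 still <= all others?
  Min of remaining elements: -5
  New min = min(-12, -5) = -12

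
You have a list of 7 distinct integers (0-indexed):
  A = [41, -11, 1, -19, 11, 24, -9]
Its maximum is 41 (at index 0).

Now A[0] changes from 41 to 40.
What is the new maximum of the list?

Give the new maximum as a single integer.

Old max = 41 (at index 0)
Change: A[0] 41 -> 40
Changed element WAS the max -> may need rescan.
  Max of remaining elements: 24
  New max = max(40, 24) = 40

Answer: 40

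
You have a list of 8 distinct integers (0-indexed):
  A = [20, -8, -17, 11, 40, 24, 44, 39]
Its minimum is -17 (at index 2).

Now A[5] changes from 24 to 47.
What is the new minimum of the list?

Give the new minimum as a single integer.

Old min = -17 (at index 2)
Change: A[5] 24 -> 47
Changed element was NOT the old min.
  New min = min(old_min, new_val) = min(-17, 47) = -17

Answer: -17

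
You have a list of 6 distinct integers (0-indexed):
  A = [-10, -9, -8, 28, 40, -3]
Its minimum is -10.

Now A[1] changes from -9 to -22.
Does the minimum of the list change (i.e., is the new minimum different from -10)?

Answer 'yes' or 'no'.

Old min = -10
Change: A[1] -9 -> -22
Changed element was NOT the min; min changes only if -22 < -10.
New min = -22; changed? yes

Answer: yes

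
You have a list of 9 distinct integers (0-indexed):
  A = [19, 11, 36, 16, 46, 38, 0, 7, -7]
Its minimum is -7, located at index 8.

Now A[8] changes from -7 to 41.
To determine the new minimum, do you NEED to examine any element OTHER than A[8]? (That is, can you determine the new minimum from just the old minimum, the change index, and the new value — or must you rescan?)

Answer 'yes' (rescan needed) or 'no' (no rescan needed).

Answer: yes

Derivation:
Old min = -7 at index 8
Change at index 8: -7 -> 41
Index 8 WAS the min and new value 41 > old min -7. Must rescan other elements to find the new min.
Needs rescan: yes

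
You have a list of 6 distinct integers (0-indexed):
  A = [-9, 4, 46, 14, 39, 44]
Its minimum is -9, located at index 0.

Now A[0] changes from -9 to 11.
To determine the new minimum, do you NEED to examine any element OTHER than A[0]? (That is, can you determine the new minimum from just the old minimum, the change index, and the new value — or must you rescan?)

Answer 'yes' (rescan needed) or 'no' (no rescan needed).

Answer: yes

Derivation:
Old min = -9 at index 0
Change at index 0: -9 -> 11
Index 0 WAS the min and new value 11 > old min -9. Must rescan other elements to find the new min.
Needs rescan: yes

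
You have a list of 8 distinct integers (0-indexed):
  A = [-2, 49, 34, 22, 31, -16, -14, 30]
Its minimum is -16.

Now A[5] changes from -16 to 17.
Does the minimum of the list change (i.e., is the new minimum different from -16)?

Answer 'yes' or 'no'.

Old min = -16
Change: A[5] -16 -> 17
Changed element was the min; new min must be rechecked.
New min = -14; changed? yes

Answer: yes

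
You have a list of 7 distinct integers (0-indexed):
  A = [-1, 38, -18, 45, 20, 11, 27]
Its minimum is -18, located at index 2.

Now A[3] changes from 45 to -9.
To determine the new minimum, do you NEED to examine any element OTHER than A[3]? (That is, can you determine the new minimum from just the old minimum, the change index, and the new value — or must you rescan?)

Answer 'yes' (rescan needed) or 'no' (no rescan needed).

Old min = -18 at index 2
Change at index 3: 45 -> -9
Index 3 was NOT the min. New min = min(-18, -9). No rescan of other elements needed.
Needs rescan: no

Answer: no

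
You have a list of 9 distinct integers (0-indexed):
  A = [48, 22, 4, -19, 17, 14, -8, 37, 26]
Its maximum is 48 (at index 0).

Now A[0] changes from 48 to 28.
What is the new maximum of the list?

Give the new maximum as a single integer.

Old max = 48 (at index 0)
Change: A[0] 48 -> 28
Changed element WAS the max -> may need rescan.
  Max of remaining elements: 37
  New max = max(28, 37) = 37

Answer: 37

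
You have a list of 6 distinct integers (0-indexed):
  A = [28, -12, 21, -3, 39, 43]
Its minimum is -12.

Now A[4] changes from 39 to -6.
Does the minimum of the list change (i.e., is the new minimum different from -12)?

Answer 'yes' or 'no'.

Old min = -12
Change: A[4] 39 -> -6
Changed element was NOT the min; min changes only if -6 < -12.
New min = -12; changed? no

Answer: no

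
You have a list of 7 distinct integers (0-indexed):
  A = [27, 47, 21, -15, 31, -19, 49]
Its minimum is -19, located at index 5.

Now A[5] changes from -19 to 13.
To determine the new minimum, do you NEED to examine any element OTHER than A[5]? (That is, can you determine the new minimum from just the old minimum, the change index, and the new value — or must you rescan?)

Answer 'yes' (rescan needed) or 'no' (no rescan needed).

Answer: yes

Derivation:
Old min = -19 at index 5
Change at index 5: -19 -> 13
Index 5 WAS the min and new value 13 > old min -19. Must rescan other elements to find the new min.
Needs rescan: yes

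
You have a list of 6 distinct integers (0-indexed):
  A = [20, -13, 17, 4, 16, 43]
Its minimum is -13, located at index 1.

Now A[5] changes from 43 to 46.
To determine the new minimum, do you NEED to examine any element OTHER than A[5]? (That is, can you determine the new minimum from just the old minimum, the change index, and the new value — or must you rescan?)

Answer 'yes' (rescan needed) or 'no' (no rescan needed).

Old min = -13 at index 1
Change at index 5: 43 -> 46
Index 5 was NOT the min. New min = min(-13, 46). No rescan of other elements needed.
Needs rescan: no

Answer: no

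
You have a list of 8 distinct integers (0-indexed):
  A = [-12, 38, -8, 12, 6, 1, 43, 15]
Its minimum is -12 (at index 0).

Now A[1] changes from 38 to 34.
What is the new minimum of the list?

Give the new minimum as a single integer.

Old min = -12 (at index 0)
Change: A[1] 38 -> 34
Changed element was NOT the old min.
  New min = min(old_min, new_val) = min(-12, 34) = -12

Answer: -12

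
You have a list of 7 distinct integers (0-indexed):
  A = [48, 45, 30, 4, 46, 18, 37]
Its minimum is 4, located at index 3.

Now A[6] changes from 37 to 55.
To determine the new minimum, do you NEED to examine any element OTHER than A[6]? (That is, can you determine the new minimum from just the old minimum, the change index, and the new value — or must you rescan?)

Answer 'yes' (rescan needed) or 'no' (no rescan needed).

Old min = 4 at index 3
Change at index 6: 37 -> 55
Index 6 was NOT the min. New min = min(4, 55). No rescan of other elements needed.
Needs rescan: no

Answer: no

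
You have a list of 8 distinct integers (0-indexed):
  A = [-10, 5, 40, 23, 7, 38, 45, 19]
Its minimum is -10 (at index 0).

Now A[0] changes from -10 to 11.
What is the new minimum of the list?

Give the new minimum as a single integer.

Answer: 5

Derivation:
Old min = -10 (at index 0)
Change: A[0] -10 -> 11
Changed element WAS the min. Need to check: is 11 still <= all others?
  Min of remaining elements: 5
  New min = min(11, 5) = 5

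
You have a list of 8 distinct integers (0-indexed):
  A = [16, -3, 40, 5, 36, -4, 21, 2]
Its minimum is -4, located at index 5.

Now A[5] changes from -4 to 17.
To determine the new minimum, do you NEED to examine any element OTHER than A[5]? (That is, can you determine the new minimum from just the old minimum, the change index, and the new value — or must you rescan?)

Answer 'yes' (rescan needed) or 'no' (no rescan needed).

Old min = -4 at index 5
Change at index 5: -4 -> 17
Index 5 WAS the min and new value 17 > old min -4. Must rescan other elements to find the new min.
Needs rescan: yes

Answer: yes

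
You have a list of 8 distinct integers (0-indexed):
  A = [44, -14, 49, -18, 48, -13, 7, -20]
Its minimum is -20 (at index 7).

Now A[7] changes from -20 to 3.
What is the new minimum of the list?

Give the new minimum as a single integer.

Answer: -18

Derivation:
Old min = -20 (at index 7)
Change: A[7] -20 -> 3
Changed element WAS the min. Need to check: is 3 still <= all others?
  Min of remaining elements: -18
  New min = min(3, -18) = -18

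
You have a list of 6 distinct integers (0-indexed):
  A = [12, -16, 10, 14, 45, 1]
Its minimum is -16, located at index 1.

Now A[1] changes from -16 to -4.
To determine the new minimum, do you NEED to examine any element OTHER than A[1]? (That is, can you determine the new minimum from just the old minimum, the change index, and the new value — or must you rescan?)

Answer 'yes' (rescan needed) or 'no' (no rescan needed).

Answer: yes

Derivation:
Old min = -16 at index 1
Change at index 1: -16 -> -4
Index 1 WAS the min and new value -4 > old min -16. Must rescan other elements to find the new min.
Needs rescan: yes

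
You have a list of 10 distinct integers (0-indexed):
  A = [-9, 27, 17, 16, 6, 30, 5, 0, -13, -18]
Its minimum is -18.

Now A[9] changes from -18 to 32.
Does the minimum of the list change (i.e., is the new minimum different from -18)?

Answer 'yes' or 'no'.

Answer: yes

Derivation:
Old min = -18
Change: A[9] -18 -> 32
Changed element was the min; new min must be rechecked.
New min = -13; changed? yes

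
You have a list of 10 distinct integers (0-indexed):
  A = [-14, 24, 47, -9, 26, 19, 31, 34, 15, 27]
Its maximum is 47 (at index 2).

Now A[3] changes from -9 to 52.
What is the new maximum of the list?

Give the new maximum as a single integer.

Answer: 52

Derivation:
Old max = 47 (at index 2)
Change: A[3] -9 -> 52
Changed element was NOT the old max.
  New max = max(old_max, new_val) = max(47, 52) = 52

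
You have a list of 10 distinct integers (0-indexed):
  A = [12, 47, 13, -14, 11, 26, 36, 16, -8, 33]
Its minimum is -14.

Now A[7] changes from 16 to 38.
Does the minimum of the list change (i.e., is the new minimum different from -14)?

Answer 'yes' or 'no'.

Old min = -14
Change: A[7] 16 -> 38
Changed element was NOT the min; min changes only if 38 < -14.
New min = -14; changed? no

Answer: no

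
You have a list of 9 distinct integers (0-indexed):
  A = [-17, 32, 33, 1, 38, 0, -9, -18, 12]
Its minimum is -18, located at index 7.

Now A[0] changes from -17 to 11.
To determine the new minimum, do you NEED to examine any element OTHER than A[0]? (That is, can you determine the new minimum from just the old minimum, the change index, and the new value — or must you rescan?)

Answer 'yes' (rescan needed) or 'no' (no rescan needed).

Old min = -18 at index 7
Change at index 0: -17 -> 11
Index 0 was NOT the min. New min = min(-18, 11). No rescan of other elements needed.
Needs rescan: no

Answer: no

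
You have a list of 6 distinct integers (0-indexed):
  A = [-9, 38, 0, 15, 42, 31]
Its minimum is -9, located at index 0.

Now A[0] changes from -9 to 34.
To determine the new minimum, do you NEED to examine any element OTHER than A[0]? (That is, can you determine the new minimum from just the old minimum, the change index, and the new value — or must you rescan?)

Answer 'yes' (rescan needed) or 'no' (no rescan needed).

Old min = -9 at index 0
Change at index 0: -9 -> 34
Index 0 WAS the min and new value 34 > old min -9. Must rescan other elements to find the new min.
Needs rescan: yes

Answer: yes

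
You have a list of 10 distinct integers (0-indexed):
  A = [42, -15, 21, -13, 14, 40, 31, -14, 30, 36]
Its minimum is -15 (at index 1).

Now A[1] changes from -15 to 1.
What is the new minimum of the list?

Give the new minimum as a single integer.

Old min = -15 (at index 1)
Change: A[1] -15 -> 1
Changed element WAS the min. Need to check: is 1 still <= all others?
  Min of remaining elements: -14
  New min = min(1, -14) = -14

Answer: -14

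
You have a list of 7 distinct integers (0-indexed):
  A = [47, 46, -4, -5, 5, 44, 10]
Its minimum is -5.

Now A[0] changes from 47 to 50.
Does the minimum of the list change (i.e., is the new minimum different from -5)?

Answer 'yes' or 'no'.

Old min = -5
Change: A[0] 47 -> 50
Changed element was NOT the min; min changes only if 50 < -5.
New min = -5; changed? no

Answer: no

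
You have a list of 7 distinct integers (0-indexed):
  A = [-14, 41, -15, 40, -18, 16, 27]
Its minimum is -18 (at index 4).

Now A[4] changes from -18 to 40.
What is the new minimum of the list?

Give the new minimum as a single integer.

Old min = -18 (at index 4)
Change: A[4] -18 -> 40
Changed element WAS the min. Need to check: is 40 still <= all others?
  Min of remaining elements: -15
  New min = min(40, -15) = -15

Answer: -15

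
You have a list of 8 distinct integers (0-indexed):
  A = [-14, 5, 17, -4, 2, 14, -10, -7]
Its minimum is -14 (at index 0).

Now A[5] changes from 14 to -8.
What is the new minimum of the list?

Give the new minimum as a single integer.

Answer: -14

Derivation:
Old min = -14 (at index 0)
Change: A[5] 14 -> -8
Changed element was NOT the old min.
  New min = min(old_min, new_val) = min(-14, -8) = -14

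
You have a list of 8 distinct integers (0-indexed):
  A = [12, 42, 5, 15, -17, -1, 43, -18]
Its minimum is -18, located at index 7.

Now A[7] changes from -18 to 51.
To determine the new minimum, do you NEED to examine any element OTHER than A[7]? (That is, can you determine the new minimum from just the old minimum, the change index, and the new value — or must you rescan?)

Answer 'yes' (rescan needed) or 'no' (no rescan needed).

Answer: yes

Derivation:
Old min = -18 at index 7
Change at index 7: -18 -> 51
Index 7 WAS the min and new value 51 > old min -18. Must rescan other elements to find the new min.
Needs rescan: yes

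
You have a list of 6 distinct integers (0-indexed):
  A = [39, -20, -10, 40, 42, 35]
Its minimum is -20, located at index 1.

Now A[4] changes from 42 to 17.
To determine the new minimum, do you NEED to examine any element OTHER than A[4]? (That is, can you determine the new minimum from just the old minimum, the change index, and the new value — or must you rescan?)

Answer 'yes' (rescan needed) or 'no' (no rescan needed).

Old min = -20 at index 1
Change at index 4: 42 -> 17
Index 4 was NOT the min. New min = min(-20, 17). No rescan of other elements needed.
Needs rescan: no

Answer: no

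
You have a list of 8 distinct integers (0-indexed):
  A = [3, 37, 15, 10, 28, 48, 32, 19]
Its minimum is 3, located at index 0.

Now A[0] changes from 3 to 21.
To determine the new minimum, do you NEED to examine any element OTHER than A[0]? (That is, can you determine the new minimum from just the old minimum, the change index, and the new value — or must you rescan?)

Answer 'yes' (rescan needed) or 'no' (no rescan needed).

Answer: yes

Derivation:
Old min = 3 at index 0
Change at index 0: 3 -> 21
Index 0 WAS the min and new value 21 > old min 3. Must rescan other elements to find the new min.
Needs rescan: yes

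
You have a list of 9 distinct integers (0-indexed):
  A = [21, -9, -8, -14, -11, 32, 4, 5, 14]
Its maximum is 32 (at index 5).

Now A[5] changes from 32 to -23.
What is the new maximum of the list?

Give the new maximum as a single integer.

Answer: 21

Derivation:
Old max = 32 (at index 5)
Change: A[5] 32 -> -23
Changed element WAS the max -> may need rescan.
  Max of remaining elements: 21
  New max = max(-23, 21) = 21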